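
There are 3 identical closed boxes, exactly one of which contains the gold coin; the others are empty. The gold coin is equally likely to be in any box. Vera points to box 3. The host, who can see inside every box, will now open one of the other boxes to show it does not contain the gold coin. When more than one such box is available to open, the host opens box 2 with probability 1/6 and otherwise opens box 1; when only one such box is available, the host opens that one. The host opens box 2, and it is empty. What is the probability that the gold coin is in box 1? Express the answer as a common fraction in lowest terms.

Apply Bayes' rule, conditioning on where the gold coin actually is.
If it is in box 1 (prior 1/3): only box 2 is available, probability 1; weight (1/3)·1 = 1/3.
If it is in box 2 (prior 1/3): the host opened box 2, so this case is ruled out; weight (1/3)·0 = 0.
If it is in box 3 (prior 1/3): box 2 is available, opened with probability 1/6; weight (1/3)·(1/6) = 1/18.
The weights sum to 7/18.
So P(the gold coin in box 1 | the host opened box 2) = (1/3) / (7/18) = 6/7.

6/7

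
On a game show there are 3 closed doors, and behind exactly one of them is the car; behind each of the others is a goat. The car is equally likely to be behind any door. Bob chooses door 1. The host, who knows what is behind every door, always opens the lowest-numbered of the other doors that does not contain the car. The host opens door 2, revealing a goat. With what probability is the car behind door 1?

1/2

Consider each possible location of the car in turn.
If it is behind either of doors 1 and 3 (prior 1/3 each): door 2 is the lowest-numbered option available, probability 1; weight (1/3)·1 = 1/3 each.
If it is behind door 2 (prior 1/3): the host opened door 2, so this case is ruled out; weight (1/3)·0 = 0.
The weights sum to 2/3.
So P(the car behind door 1 | the host opened door 2) = (1/3) / (2/3) = 1/2.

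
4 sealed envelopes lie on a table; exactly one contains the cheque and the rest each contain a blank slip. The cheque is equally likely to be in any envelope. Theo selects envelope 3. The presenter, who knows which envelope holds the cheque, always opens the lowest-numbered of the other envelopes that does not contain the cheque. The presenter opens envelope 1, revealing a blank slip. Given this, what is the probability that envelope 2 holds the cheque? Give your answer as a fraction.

1/3

Apply Bayes' rule, conditioning on where the cheque actually is.
If it is in envelope 1 (prior 1/4): the presenter opened envelope 1, so this case is ruled out; weight (1/4)·0 = 0.
If it is in any of envelopes 2, 3, and 4 (prior 1/4 each): envelope 1 is the lowest-numbered option available, probability 1; weight (1/4)·1 = 1/4 each.
The weights sum to 3/4.
So P(the cheque in envelope 2 | the presenter opened envelope 1) = (1/4) / (3/4) = 1/3.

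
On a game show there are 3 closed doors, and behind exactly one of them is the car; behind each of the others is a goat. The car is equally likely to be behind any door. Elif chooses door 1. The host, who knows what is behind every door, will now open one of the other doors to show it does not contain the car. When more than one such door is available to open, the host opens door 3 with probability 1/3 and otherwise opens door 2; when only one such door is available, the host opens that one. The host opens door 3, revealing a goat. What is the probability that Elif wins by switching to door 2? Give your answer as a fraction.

3/4

Apply Bayes' rule, conditioning on where the car actually is.
If it is behind door 1 (prior 1/3): door 3 is available, opened with probability 1/3; weight (1/3)·(1/3) = 1/9.
If it is behind door 2 (prior 1/3): only door 3 is available, probability 1; weight (1/3)·1 = 1/3.
If it is behind door 3 (prior 1/3): the host opened door 3, so this case is ruled out; weight (1/3)·0 = 0.
The weights sum to 4/9.
So P(the car behind door 2 | the host opened door 3) = (1/3) / (4/9) = 3/4.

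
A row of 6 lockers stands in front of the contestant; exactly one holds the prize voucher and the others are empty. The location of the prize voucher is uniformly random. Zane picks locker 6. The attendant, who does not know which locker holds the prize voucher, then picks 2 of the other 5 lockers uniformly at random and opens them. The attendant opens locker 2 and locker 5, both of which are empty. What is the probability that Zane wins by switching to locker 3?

Condition on the true location of the prize voucher.
If it is in any of lockers 1, 3, 4, and 6 (prior 1/6 each): the attendant picks exactly this set with probability 1/10 regardless, and none is the prize; weight (1/6)·(1/10) = 1/60 each.
If it is in either of lockers 2 and 5 (prior 1/6 each): that locker was opened and seen not to hold the prize — ruled out; weight (1/6)·0 = 0 each.
The weights sum to 1/15.
So P(the prize voucher in locker 3 | the attendant opened locker 2 and locker 5) = (1/60) / (1/15) = 1/4.

1/4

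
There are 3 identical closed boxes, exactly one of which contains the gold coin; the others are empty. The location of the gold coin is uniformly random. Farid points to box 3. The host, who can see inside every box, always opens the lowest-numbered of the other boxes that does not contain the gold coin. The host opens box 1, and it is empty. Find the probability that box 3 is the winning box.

Consider each possible location of the gold coin in turn.
If it is in box 1 (prior 1/3): the host opened box 1, so this case is ruled out; weight (1/3)·0 = 0.
If it is in either of boxes 2 and 3 (prior 1/3 each): box 1 is the lowest-numbered option available, probability 1; weight (1/3)·1 = 1/3 each.
The weights sum to 2/3.
So P(the gold coin in box 3 | the host opened box 1) = (1/3) / (2/3) = 1/2.

1/2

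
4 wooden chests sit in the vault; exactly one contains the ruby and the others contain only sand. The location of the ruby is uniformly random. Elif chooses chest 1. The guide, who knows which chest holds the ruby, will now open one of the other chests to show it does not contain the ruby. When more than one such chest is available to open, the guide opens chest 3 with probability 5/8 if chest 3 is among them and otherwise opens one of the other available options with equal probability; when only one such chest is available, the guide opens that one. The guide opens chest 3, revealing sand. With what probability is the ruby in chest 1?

1/3

Apply Bayes' rule, conditioning on where the ruby actually is.
If it is in any of chests 1, 2, and 4 (prior 1/4 each): chest 3 is available, opened with probability 5/8; weight (1/4)·(5/8) = 5/32 each.
If it is in chest 3 (prior 1/4): the guide opened chest 3, so this case is ruled out; weight (1/4)·0 = 0.
The weights sum to 15/32.
So P(the ruby in chest 1 | the guide opened chest 3) = (5/32) / (15/32) = 1/3.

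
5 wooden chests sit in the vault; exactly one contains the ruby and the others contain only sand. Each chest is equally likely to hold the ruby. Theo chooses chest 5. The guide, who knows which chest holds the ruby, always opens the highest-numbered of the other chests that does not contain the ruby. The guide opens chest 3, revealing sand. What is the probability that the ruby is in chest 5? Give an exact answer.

Apply Bayes' rule, conditioning on where the ruby actually is.
If it is in any of chests 1, 2, and 5 (prior 1/5 each): the guide would have opened chest 4 instead, probability 0; weight (1/5)·0 = 0 each.
If it is in chest 3 (prior 1/5): the guide opened chest 3, so this case is ruled out; weight (1/5)·0 = 0.
If it is in chest 4 (prior 1/5): chest 3 is the highest-numbered option available, probability 1; weight (1/5)·1 = 1/5.
The weights sum to 1/5.
So P(the ruby in chest 5 | the guide opened chest 3) = 0 / (1/5) = 0.

0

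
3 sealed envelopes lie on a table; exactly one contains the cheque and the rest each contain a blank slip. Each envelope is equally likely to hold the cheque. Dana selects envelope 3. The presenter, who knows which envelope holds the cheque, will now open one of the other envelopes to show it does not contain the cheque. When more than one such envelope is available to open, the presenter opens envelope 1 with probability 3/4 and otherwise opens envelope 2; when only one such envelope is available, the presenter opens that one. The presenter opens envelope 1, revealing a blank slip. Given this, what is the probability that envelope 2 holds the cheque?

Condition on the true location of the cheque.
If it is in envelope 1 (prior 1/3): the presenter opened envelope 1, so this case is ruled out; weight (1/3)·0 = 0.
If it is in envelope 2 (prior 1/3): only envelope 1 is available, probability 1; weight (1/3)·1 = 1/3.
If it is in envelope 3 (prior 1/3): envelope 1 is available, opened with probability 3/4; weight (1/3)·(3/4) = 1/4.
The weights sum to 7/12.
So P(the cheque in envelope 2 | the presenter opened envelope 1) = (1/3) / (7/12) = 4/7.

4/7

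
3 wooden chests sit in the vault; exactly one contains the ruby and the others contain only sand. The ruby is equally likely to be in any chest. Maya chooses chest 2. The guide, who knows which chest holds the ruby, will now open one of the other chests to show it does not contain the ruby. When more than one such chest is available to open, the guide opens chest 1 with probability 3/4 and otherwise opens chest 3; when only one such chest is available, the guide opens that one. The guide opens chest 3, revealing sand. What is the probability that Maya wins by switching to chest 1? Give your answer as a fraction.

Apply Bayes' rule, conditioning on where the ruby actually is.
If it is in chest 1 (prior 1/3): only chest 3 is available, probability 1; weight (1/3)·1 = 1/3.
If it is in chest 2 (prior 1/3): chest 1 is available but not opened, probability 1/4; weight (1/3)·(1/4) = 1/12.
If it is in chest 3 (prior 1/3): the guide opened chest 3, so this case is ruled out; weight (1/3)·0 = 0.
The weights sum to 5/12.
So P(the ruby in chest 1 | the guide opened chest 3) = (1/3) / (5/12) = 4/5.

4/5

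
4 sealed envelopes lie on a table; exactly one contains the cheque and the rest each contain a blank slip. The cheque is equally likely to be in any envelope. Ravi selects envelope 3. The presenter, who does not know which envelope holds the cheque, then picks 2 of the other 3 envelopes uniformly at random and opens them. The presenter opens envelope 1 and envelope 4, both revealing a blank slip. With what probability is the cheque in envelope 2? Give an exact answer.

1/2

Consider each possible location of the cheque in turn.
If it is in either of envelopes 1 and 4 (prior 1/4 each): that envelope was opened and seen not to hold the prize — ruled out; weight (1/4)·0 = 0 each.
If it is in either of envelopes 2 and 3 (prior 1/4 each): the presenter picks exactly this set with probability 1/3 regardless, and none is the prize; weight (1/4)·(1/3) = 1/12 each.
The weights sum to 1/6.
So P(the cheque in envelope 2 | the presenter opened envelope 1 and envelope 4) = (1/12) / (1/6) = 1/2.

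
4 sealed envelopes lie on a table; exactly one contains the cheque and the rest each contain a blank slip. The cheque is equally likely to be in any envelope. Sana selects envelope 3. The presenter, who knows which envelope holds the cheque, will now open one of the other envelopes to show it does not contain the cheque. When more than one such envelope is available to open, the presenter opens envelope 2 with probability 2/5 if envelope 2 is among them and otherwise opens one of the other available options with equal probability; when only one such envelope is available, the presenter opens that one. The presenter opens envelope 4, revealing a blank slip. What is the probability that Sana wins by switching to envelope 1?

Apply Bayes' rule, conditioning on where the cheque actually is.
If it is in envelope 1 (prior 1/4): envelope 2 is available but not opened, probability 3/5; weight (1/4)·(3/5) = 3/20.
If it is in envelope 2 (prior 1/4): envelope 2 holds the prize so is unavailable; the presenter chooses uniformly among the 2 others, probability 1/2; weight (1/4)·(1/2) = 1/8.
If it is in envelope 3 (prior 1/4): envelope 2 is available but not opened; envelope 4 gets probability (1 − 2/5)/2 = 3/10; weight (1/4)·(3/10) = 3/40.
If it is in envelope 4 (prior 1/4): the presenter opened envelope 4, so this case is ruled out; weight (1/4)·0 = 0.
The weights sum to 7/20.
So P(the cheque in envelope 1 | the presenter opened envelope 4) = (3/20) / (7/20) = 3/7.

3/7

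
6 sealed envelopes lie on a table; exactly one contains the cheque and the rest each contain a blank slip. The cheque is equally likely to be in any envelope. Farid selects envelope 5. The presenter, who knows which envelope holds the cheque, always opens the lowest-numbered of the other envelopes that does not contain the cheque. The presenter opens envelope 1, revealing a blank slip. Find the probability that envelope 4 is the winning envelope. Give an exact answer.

Condition on the true location of the cheque.
If it is in envelope 1 (prior 1/6): the presenter opened envelope 1, so this case is ruled out; weight (1/6)·0 = 0.
If it is in any of envelopes 2, 3, 4, 5, and 6 (prior 1/6 each): envelope 1 is the lowest-numbered option available, probability 1; weight (1/6)·1 = 1/6 each.
The weights sum to 5/6.
So P(the cheque in envelope 4 | the presenter opened envelope 1) = (1/6) / (5/6) = 1/5.

1/5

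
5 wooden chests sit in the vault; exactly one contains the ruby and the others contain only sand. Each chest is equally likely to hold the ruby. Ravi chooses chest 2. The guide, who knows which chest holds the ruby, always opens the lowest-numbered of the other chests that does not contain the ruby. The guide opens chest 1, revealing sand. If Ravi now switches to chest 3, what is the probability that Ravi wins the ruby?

Apply Bayes' rule, conditioning on where the ruby actually is.
If it is in chest 1 (prior 1/5): the guide opened chest 1, so this case is ruled out; weight (1/5)·0 = 0.
If it is in any of chests 2, 3, 4, and 5 (prior 1/5 each): chest 1 is the lowest-numbered option available, probability 1; weight (1/5)·1 = 1/5 each.
The weights sum to 4/5.
So P(the ruby in chest 3 | the guide opened chest 1) = (1/5) / (4/5) = 1/4.

1/4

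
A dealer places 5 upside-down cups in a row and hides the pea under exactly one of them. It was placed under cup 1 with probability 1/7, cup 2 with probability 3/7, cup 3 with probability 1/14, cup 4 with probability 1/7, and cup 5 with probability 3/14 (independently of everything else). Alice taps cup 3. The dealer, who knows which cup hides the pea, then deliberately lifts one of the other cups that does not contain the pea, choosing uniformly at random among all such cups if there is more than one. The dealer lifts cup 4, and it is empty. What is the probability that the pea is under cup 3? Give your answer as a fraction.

3/47

Condition on the true location of the pea.
If it is under cup 1 (prior 1/7): the dealer has 3 equally likely choices, so probability 1/3; weight (1/7)·(1/3) = 1/21.
If it is under cup 2 (prior 3/7): the dealer has 3 equally likely choices, so probability 1/3; weight (3/7)·(1/3) = 1/7.
If it is under cup 3 (prior 1/14): the dealer has 4 equally likely choices, so probability 1/4; weight (1/14)·(1/4) = 1/56.
If it is under cup 4 (prior 1/7): the dealer opened cup 4, so this case is ruled out; weight (1/7)·0 = 0.
If it is under cup 5 (prior 3/14): the dealer has 3 equally likely choices, so probability 1/3; weight (3/14)·(1/3) = 1/14.
The weights sum to 47/168.
So P(the pea under cup 3 | the dealer opened cup 4) = (1/56) / (47/168) = 3/47.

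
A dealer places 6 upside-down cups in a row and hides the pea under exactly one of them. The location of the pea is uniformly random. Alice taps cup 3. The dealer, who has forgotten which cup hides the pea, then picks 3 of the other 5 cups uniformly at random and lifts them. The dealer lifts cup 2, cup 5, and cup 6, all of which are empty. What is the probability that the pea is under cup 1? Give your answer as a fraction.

Because the dealer chose which cups to lift without knowing where the pea is, the choice is independent of the prize location. Learning that none of the 3 opened cups holds the pea simply rules out those 3 locations and leaves the remaining 3 cups still equally likely by symmetry.
So P(the pea under cup 1) = 1/3.

1/3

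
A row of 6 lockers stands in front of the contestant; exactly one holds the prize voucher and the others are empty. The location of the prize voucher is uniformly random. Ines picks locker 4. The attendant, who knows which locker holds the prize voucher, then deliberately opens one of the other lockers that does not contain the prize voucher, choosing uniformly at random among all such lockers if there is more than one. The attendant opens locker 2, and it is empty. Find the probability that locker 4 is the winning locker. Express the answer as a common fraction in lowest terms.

1/6

Apply Bayes' rule, conditioning on where the prize voucher actually is.
If it is in any of lockers 1, 3, 5, and 6 (prior 1/6 each): the attendant has 4 equally likely choices, so probability 1/4; weight (1/6)·(1/4) = 1/24 each.
If it is in locker 2 (prior 1/6): the attendant opened locker 2, so this case is ruled out; weight (1/6)·0 = 0.
If it is in locker 4 (prior 1/6): the attendant has 5 equally likely choices, so probability 1/5; weight (1/6)·(1/5) = 1/30.
The weights sum to 1/5.
So P(the prize voucher in locker 4 | the attendant opened locker 2) = (1/30) / (1/5) = 1/6.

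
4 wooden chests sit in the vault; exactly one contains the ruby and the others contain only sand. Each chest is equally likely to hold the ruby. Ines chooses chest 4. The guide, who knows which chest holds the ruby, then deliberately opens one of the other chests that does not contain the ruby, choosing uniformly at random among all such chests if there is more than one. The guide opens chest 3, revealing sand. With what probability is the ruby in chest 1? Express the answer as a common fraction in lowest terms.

Apply Bayes' rule, conditioning on where the ruby actually is.
If it is in either of chests 1 and 2 (prior 1/4 each): the guide has 2 equally likely choices, so probability 1/2; weight (1/4)·(1/2) = 1/8 each.
If it is in chest 3 (prior 1/4): the guide opened chest 3, so this case is ruled out; weight (1/4)·0 = 0.
If it is in chest 4 (prior 1/4): the guide has 3 equally likely choices, so probability 1/3; weight (1/4)·(1/3) = 1/12.
The weights sum to 1/3.
So P(the ruby in chest 1 | the guide opened chest 3) = (1/8) / (1/3) = 3/8.

3/8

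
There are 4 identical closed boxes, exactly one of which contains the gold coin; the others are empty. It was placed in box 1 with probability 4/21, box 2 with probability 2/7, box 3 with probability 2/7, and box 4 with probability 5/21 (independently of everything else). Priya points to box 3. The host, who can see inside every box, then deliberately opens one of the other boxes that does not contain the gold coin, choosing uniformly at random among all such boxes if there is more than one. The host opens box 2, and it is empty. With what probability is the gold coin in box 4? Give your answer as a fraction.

5/13

Condition on the true location of the gold coin.
If it is in box 1 (prior 4/21): the host has 2 equally likely choices, so probability 1/2; weight (4/21)·(1/2) = 2/21.
If it is in box 2 (prior 2/7): the host opened box 2, so this case is ruled out; weight (2/7)·0 = 0.
If it is in box 3 (prior 2/7): the host has 3 equally likely choices, so probability 1/3; weight (2/7)·(1/3) = 2/21.
If it is in box 4 (prior 5/21): the host has 2 equally likely choices, so probability 1/2; weight (5/21)·(1/2) = 5/42.
The weights sum to 13/42.
So P(the gold coin in box 4 | the host opened box 2) = (5/42) / (13/42) = 5/13.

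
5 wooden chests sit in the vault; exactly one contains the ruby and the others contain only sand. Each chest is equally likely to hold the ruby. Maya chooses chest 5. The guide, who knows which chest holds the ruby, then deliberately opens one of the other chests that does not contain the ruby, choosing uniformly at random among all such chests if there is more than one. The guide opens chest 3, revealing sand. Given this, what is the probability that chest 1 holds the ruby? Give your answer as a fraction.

4/15

Apply Bayes' rule, conditioning on where the ruby actually is.
If it is in any of chests 1, 2, and 4 (prior 1/5 each): the guide has 3 equally likely choices, so probability 1/3; weight (1/5)·(1/3) = 1/15 each.
If it is in chest 3 (prior 1/5): the guide opened chest 3, so this case is ruled out; weight (1/5)·0 = 0.
If it is in chest 5 (prior 1/5): the guide has 4 equally likely choices, so probability 1/4; weight (1/5)·(1/4) = 1/20.
The weights sum to 1/4.
So P(the ruby in chest 1 | the guide opened chest 3) = (1/15) / (1/4) = 4/15.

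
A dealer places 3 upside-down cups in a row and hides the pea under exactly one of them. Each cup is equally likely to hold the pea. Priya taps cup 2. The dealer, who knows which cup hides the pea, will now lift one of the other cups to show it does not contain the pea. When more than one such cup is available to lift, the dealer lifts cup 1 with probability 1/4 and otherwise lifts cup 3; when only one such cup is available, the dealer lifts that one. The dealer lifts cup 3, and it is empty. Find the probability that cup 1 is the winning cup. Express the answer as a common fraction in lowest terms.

4/7

Condition on the true location of the pea.
If it is under cup 1 (prior 1/3): only cup 3 is available, probability 1; weight (1/3)·1 = 1/3.
If it is under cup 2 (prior 1/3): cup 1 is available but not opened, probability 3/4; weight (1/3)·(3/4) = 1/4.
If it is under cup 3 (prior 1/3): the dealer opened cup 3, so this case is ruled out; weight (1/3)·0 = 0.
The weights sum to 7/12.
So P(the pea under cup 1 | the dealer opened cup 3) = (1/3) / (7/12) = 4/7.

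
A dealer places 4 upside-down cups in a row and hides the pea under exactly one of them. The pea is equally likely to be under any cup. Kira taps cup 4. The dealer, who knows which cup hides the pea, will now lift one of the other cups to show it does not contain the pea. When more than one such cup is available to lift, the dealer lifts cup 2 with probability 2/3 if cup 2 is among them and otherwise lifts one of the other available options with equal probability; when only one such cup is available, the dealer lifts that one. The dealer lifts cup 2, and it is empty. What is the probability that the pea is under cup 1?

Apply Bayes' rule, conditioning on where the pea actually is.
If it is under any of cups 1, 3, and 4 (prior 1/4 each): cup 2 is available, opened with probability 2/3; weight (1/4)·(2/3) = 1/6 each.
If it is under cup 2 (prior 1/4): the dealer opened cup 2, so this case is ruled out; weight (1/4)·0 = 0.
The weights sum to 1/2.
So P(the pea under cup 1 | the dealer opened cup 2) = (1/6) / (1/2) = 1/3.

1/3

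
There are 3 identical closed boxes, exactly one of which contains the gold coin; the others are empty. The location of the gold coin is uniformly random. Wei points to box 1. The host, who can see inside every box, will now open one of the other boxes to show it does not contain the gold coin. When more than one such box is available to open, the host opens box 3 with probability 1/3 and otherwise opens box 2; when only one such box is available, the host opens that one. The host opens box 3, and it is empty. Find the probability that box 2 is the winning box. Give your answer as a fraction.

3/4

Condition on the true location of the gold coin.
If it is in box 1 (prior 1/3): box 3 is available, opened with probability 1/3; weight (1/3)·(1/3) = 1/9.
If it is in box 2 (prior 1/3): only box 3 is available, probability 1; weight (1/3)·1 = 1/3.
If it is in box 3 (prior 1/3): the host opened box 3, so this case is ruled out; weight (1/3)·0 = 0.
The weights sum to 4/9.
So P(the gold coin in box 2 | the host opened box 3) = (1/3) / (4/9) = 3/4.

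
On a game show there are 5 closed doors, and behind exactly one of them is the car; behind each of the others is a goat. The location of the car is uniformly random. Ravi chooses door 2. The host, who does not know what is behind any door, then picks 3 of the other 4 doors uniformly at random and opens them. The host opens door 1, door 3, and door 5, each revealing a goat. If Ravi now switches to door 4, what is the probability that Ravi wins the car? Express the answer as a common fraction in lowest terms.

Consider each possible location of the car in turn.
If it is behind any of doors 1, 3, and 5 (prior 1/5 each): that door was opened and seen not to hold the prize — ruled out; weight (1/5)·0 = 0 each.
If it is behind either of doors 2 and 4 (prior 1/5 each): the host picks exactly this set with probability 1/4 regardless, and none is the prize; weight (1/5)·(1/4) = 1/20 each.
The weights sum to 1/10.
So P(the car behind door 4 | the host opened door 1, door 3, and door 5) = (1/20) / (1/10) = 1/2.

1/2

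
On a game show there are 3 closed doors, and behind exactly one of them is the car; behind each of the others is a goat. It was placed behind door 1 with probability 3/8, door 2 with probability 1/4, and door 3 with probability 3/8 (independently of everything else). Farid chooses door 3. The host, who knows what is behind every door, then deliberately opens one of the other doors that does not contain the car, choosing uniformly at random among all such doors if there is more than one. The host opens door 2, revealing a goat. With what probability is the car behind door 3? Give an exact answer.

Condition on the true location of the car.
If it is behind door 1 (prior 3/8): the host has no choice, probability 1; weight (3/8)·1 = 3/8.
If it is behind door 2 (prior 1/4): the host opened door 2, so this case is ruled out; weight (1/4)·0 = 0.
If it is behind door 3 (prior 3/8): the host has 2 equally likely choices, so probability 1/2; weight (3/8)·(1/2) = 3/16.
The weights sum to 9/16.
So P(the car behind door 3 | the host opened door 2) = (3/16) / (9/16) = 1/3.

1/3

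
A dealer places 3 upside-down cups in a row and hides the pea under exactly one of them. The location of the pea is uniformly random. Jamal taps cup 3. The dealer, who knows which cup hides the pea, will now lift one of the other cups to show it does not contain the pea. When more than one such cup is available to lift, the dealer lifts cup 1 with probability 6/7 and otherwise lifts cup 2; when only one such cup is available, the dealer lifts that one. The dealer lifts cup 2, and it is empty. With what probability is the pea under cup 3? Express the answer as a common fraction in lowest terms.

1/8

Condition on the true location of the pea.
If it is under cup 1 (prior 1/3): only cup 2 is available, probability 1; weight (1/3)·1 = 1/3.
If it is under cup 2 (prior 1/3): the dealer opened cup 2, so this case is ruled out; weight (1/3)·0 = 0.
If it is under cup 3 (prior 1/3): cup 1 is available but not opened, probability 1/7; weight (1/3)·(1/7) = 1/21.
The weights sum to 8/21.
So P(the pea under cup 3 | the dealer opened cup 2) = (1/21) / (8/21) = 1/8.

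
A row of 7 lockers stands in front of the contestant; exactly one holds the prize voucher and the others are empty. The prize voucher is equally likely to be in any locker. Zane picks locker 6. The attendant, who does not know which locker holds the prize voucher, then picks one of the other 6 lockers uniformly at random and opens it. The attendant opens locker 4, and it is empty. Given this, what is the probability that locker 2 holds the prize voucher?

1/6

Apply Bayes' rule, conditioning on where the prize voucher actually is.
If it is in any of lockers 1, 2, 3, 5, 6, and 7 (prior 1/7 each): the attendant picks locker 4 with probability 1/6 regardless, and it is not the prize; weight (1/7)·(1/6) = 1/42 each.
If it is in locker 4 (prior 1/7): the attendant opened locker 4, so this case is ruled out; weight (1/7)·0 = 0.
The weights sum to 1/7.
So P(the prize voucher in locker 2 | the attendant opened locker 4) = (1/42) / (1/7) = 1/6.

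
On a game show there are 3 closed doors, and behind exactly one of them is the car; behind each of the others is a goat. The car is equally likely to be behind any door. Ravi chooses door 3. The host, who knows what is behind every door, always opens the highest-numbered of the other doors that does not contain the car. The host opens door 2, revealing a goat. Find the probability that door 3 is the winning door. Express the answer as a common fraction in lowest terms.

Condition on the true location of the car.
If it is behind either of doors 1 and 3 (prior 1/3 each): door 2 is the highest-numbered option available, probability 1; weight (1/3)·1 = 1/3 each.
If it is behind door 2 (prior 1/3): the host opened door 2, so this case is ruled out; weight (1/3)·0 = 0.
The weights sum to 2/3.
So P(the car behind door 3 | the host opened door 2) = (1/3) / (2/3) = 1/2.

1/2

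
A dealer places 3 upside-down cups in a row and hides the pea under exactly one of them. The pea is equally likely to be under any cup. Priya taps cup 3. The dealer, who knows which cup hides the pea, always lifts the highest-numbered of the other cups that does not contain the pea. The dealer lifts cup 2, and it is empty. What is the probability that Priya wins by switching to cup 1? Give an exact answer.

1/2

Condition on the true location of the pea.
If it is under either of cups 1 and 3 (prior 1/3 each): cup 2 is the highest-numbered option available, probability 1; weight (1/3)·1 = 1/3 each.
If it is under cup 2 (prior 1/3): the dealer opened cup 2, so this case is ruled out; weight (1/3)·0 = 0.
The weights sum to 2/3.
So P(the pea under cup 1 | the dealer opened cup 2) = (1/3) / (2/3) = 1/2.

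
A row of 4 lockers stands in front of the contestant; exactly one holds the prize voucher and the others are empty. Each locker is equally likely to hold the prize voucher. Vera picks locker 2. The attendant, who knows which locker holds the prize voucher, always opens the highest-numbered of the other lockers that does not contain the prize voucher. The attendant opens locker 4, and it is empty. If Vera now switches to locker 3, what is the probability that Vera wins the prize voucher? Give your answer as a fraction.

1/3

Consider each possible location of the prize voucher in turn.
If it is in any of lockers 1, 2, and 3 (prior 1/4 each): locker 4 is the highest-numbered option available, probability 1; weight (1/4)·1 = 1/4 each.
If it is in locker 4 (prior 1/4): the attendant opened locker 4, so this case is ruled out; weight (1/4)·0 = 0.
The weights sum to 3/4.
So P(the prize voucher in locker 3 | the attendant opened locker 4) = (1/4) / (3/4) = 1/3.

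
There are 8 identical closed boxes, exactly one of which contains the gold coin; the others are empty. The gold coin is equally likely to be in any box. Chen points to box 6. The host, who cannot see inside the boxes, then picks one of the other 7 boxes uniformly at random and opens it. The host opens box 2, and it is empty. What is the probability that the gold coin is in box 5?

Because the host chose which box to open without knowing where the gold coin is, the choice is independent of the prize location. Learning that box 2 does not hold the gold coin simply rules out that one location and leaves the remaining 7 boxes still equally likely by symmetry.
So P(the gold coin in box 5) = 1/7.

1/7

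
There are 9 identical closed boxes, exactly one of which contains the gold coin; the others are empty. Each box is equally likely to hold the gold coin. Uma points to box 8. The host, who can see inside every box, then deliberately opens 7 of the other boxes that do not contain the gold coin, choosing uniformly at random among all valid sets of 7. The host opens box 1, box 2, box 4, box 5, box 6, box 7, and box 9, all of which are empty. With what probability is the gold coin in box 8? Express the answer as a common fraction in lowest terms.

1/9

Apply Bayes' rule, conditioning on where the gold coin actually is.
If it is in any of boxes 1, 2, 4, 5, 6, 7, and 9 (prior 1/9 each): that box was opened and seen not to hold the prize — ruled out; weight (1/9)·0 = 0 each.
If it is in box 3 (prior 1/9): the host has no choice, probability 1; weight (1/9)·1 = 1/9.
If it is in box 8 (prior 1/9): the host has 8 equally likely choices, so probability 1/8; weight (1/9)·(1/8) = 1/72.
The weights sum to 1/8.
So P(the gold coin in box 8 | the host opened box 1, box 2, box 4, box 5, box 6, box 7, and box 9) = (1/72) / (1/8) = 1/9.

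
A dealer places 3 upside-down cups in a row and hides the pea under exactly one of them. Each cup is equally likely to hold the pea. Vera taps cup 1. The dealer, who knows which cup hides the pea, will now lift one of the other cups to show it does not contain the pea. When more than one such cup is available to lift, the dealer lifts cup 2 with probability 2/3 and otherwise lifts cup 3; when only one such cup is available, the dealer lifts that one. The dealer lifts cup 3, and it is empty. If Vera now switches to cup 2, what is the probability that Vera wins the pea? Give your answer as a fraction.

Apply Bayes' rule, conditioning on where the pea actually is.
If it is under cup 1 (prior 1/3): cup 2 is available but not opened, probability 1/3; weight (1/3)·(1/3) = 1/9.
If it is under cup 2 (prior 1/3): only cup 3 is available, probability 1; weight (1/3)·1 = 1/3.
If it is under cup 3 (prior 1/3): the dealer opened cup 3, so this case is ruled out; weight (1/3)·0 = 0.
The weights sum to 4/9.
So P(the pea under cup 2 | the dealer opened cup 3) = (1/3) / (4/9) = 3/4.

3/4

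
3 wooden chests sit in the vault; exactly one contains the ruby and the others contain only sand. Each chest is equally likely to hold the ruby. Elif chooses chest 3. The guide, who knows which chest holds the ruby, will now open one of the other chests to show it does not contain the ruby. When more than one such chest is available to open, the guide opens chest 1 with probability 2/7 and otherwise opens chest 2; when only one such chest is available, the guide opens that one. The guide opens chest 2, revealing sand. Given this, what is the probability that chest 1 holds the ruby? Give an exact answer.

7/12

Consider each possible location of the ruby in turn.
If it is in chest 1 (prior 1/3): only chest 2 is available, probability 1; weight (1/3)·1 = 1/3.
If it is in chest 2 (prior 1/3): the guide opened chest 2, so this case is ruled out; weight (1/3)·0 = 0.
If it is in chest 3 (prior 1/3): chest 1 is available but not opened, probability 5/7; weight (1/3)·(5/7) = 5/21.
The weights sum to 4/7.
So P(the ruby in chest 1 | the guide opened chest 2) = (1/3) / (4/7) = 7/12.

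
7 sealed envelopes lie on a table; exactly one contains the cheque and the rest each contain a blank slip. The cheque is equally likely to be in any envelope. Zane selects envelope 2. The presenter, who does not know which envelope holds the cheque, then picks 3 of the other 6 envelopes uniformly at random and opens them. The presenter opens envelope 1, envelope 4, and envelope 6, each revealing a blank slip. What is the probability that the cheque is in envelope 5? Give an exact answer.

Apply Bayes' rule, conditioning on where the cheque actually is.
If it is in any of envelopes 1, 4, and 6 (prior 1/7 each): that envelope was opened and seen not to hold the prize — ruled out; weight (1/7)·0 = 0 each.
If it is in any of envelopes 2, 3, 5, and 7 (prior 1/7 each): the presenter picks exactly this set with probability 1/20 regardless, and none is the prize; weight (1/7)·(1/20) = 1/140 each.
The weights sum to 1/35.
So P(the cheque in envelope 5 | the presenter opened envelope 1, envelope 4, and envelope 6) = (1/140) / (1/35) = 1/4.

1/4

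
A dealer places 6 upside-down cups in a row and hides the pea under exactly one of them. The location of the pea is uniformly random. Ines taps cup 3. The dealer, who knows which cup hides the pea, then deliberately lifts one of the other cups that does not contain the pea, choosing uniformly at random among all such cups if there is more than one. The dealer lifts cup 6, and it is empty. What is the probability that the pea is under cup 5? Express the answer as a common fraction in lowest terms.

5/24

Apply Bayes' rule, conditioning on where the pea actually is.
If it is under any of cups 1, 2, 4, and 5 (prior 1/6 each): the dealer has 4 equally likely choices, so probability 1/4; weight (1/6)·(1/4) = 1/24 each.
If it is under cup 3 (prior 1/6): the dealer has 5 equally likely choices, so probability 1/5; weight (1/6)·(1/5) = 1/30.
If it is under cup 6 (prior 1/6): the dealer opened cup 6, so this case is ruled out; weight (1/6)·0 = 0.
The weights sum to 1/5.
So P(the pea under cup 5 | the dealer opened cup 6) = (1/24) / (1/5) = 5/24.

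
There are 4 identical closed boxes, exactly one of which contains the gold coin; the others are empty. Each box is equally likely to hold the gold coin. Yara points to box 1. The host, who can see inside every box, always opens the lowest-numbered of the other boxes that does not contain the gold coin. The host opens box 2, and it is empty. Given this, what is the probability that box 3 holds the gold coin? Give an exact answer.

1/3

Apply Bayes' rule, conditioning on where the gold coin actually is.
If it is in any of boxes 1, 3, and 4 (prior 1/4 each): box 2 is the lowest-numbered option available, probability 1; weight (1/4)·1 = 1/4 each.
If it is in box 2 (prior 1/4): the host opened box 2, so this case is ruled out; weight (1/4)·0 = 0.
The weights sum to 3/4.
So P(the gold coin in box 3 | the host opened box 2) = (1/4) / (3/4) = 1/3.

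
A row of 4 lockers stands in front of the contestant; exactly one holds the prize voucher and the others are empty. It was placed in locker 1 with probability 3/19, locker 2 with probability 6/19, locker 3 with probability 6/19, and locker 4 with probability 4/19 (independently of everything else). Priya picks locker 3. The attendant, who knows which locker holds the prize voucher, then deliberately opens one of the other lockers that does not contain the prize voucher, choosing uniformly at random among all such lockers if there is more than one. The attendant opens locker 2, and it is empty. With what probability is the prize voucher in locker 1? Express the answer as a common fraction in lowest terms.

3/11

Condition on the true location of the prize voucher.
If it is in locker 1 (prior 3/19): the attendant has 2 equally likely choices, so probability 1/2; weight (3/19)·(1/2) = 3/38.
If it is in locker 2 (prior 6/19): the attendant opened locker 2, so this case is ruled out; weight (6/19)·0 = 0.
If it is in locker 3 (prior 6/19): the attendant has 3 equally likely choices, so probability 1/3; weight (6/19)·(1/3) = 2/19.
If it is in locker 4 (prior 4/19): the attendant has 2 equally likely choices, so probability 1/2; weight (4/19)·(1/2) = 2/19.
The weights sum to 11/38.
So P(the prize voucher in locker 1 | the attendant opened locker 2) = (3/38) / (11/38) = 3/11.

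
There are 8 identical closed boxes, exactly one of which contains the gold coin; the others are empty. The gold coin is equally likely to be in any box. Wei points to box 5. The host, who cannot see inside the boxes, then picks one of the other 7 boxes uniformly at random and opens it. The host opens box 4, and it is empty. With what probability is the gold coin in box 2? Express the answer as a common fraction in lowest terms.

1/7

Because the host chose which box to open without knowing where the gold coin is, the choice is independent of the prize location. Learning that box 4 does not hold the gold coin simply rules out that one location and leaves the remaining 7 boxes still equally likely by symmetry.
So P(the gold coin in box 2) = 1/7.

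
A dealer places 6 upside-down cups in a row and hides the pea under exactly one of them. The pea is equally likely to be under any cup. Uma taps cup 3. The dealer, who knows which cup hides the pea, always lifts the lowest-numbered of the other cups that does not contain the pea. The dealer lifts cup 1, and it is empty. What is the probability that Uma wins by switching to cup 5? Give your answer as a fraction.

Apply Bayes' rule, conditioning on where the pea actually is.
If it is under cup 1 (prior 1/6): the dealer opened cup 1, so this case is ruled out; weight (1/6)·0 = 0.
If it is under any of cups 2, 3, 4, 5, and 6 (prior 1/6 each): cup 1 is the lowest-numbered option available, probability 1; weight (1/6)·1 = 1/6 each.
The weights sum to 5/6.
So P(the pea under cup 5 | the dealer opened cup 1) = (1/6) / (5/6) = 1/5.

1/5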